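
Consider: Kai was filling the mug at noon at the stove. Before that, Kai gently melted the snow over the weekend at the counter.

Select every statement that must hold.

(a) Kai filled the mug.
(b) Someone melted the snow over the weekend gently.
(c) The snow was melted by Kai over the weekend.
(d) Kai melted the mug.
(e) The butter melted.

(b), (c)

(a) Not entailed — 'was filling' is progressive on an accomplishment; it does not entail the completed 'filled'.
(b) Entailed — dropping 'at the counter' and generalizing the agent leaves a sub-description the original still satisfies.
(c) Entailed — every conjunct here is already in the original melting event.
(d) Not entailed — Kai melted the snow, not the mug; the mug belongs to the filling event.
(e) Not entailed — the snow is what melted, not the butter.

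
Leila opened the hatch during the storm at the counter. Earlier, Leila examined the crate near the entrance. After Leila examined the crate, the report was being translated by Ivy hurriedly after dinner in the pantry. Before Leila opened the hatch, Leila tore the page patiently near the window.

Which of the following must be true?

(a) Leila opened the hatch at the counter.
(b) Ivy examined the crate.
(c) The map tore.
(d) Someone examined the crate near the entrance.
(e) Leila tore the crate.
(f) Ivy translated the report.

(a) Entailed — the original entails any weakening of itself; this just drops 'during the storm'.
(b) Not entailed — the passage has Leila examining the crate, not Ivy.
(c) Not entailed — the page is what tore, not the map.
(d) Entailed — every conjunct here is already in the original examining event.
(e) Not entailed — Leila tore the page, not the crate; the crate belongs to the examining event.
(f) Not entailed — 'was translating' is progressive on an accomplishment; it does not entail the completed 'translated'.

(a), (d)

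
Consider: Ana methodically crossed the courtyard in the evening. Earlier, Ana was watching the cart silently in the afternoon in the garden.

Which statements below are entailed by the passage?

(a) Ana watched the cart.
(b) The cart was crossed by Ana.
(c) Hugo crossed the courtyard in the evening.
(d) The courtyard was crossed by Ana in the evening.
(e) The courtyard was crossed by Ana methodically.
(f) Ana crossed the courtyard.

(a) Entailed — 'watch' is an activity; 'was watching' entails that some watching happened, so 'watched' holds.
(b) Not entailed — Ana crossed the courtyard, not the cart; the cart belongs to the watching event.
(c) Not entailed — the passage has Ana crossing the courtyard, not Hugo.
(d) Entailed — dropping 'methodically' leaves a sub-description the original still satisfies.
(e) Entailed — dropping 'in the evening' leaves a sub-description the original still satisfies.
(f) Entailed — the original entails any weakening of itself; this just drops 'methodically', 'in the evening'.

(a), (d), (e), (f)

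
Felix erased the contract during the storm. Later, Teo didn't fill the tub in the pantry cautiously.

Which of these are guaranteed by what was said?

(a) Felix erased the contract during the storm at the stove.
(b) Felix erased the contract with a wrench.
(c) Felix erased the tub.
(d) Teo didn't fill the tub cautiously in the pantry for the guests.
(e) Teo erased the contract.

(a) Not entailed — 'at the stove' adds information not in the original event.
(b) Not entailed — 'with a wrench' adds information not in the original event.
(c) Not entailed — Felix erased the contract, not the tub; the tub belongs to the filling event.
(d) Entailed — under negation, adding a further restriction is entailed: if no such filling event occurred, none occurred for the guests either.
(e) Not entailed — the passage has Felix erasing the contract, not Teo.

(d)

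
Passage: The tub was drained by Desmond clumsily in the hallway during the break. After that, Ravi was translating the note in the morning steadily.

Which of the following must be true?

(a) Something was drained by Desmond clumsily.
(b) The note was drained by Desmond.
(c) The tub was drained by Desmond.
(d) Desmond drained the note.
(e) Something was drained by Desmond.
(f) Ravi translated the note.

(a), (c), (e)

(a) Entailed — the original entails any weakening of itself; this just drops 'during the break', 'in the hallway' and generalizes the patient.
(b) Not entailed — Desmond drained the tub, not the note; the note belongs to the translating event.
(c) Entailed — dropping 'clumsily', 'during the break', 'in the hallway' leaves a sub-description the original still satisfies.
(d) Not entailed — Desmond drained the tub, not the note; the note belongs to the translating event.
(e) Entailed — this follows by dropping conjuncts from the draining event's description.
(f) Not entailed — 'was translating' is progressive on an accomplishment; it does not entail the completed 'translated'.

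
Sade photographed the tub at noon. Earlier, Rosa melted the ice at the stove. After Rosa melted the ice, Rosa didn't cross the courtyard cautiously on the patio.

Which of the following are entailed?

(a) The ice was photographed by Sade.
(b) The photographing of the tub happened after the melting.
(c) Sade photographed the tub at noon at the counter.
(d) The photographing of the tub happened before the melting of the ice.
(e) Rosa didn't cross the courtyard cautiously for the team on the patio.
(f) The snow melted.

(b), (e)

(a) Not entailed — Sade photographed the tub, not the ice; the ice belongs to the melting event.
(b) Entailed — the narrative places the melting before the photographing.
(c) Not entailed — 'at the counter' adds information not in the original event.
(d) Not entailed — the narrative places the melting before the photographing, not after.
(e) Entailed — under negation, adding a further restriction is entailed: if no such crossing event occurred, none occurred for the team either.
(f) Not entailed — the ice is what melted, not the snow.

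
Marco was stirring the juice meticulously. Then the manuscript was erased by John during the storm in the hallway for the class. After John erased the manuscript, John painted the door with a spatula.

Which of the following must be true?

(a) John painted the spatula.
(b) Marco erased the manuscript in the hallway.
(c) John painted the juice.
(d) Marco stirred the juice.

(a) Not entailed — the spatula is the instrument, not what was painted.
(b) Not entailed — the passage has John erasing the manuscript, not Marco.
(c) Not entailed — John painted the door, not the juice; the juice belongs to the stirring event.
(d) Entailed — 'stir' is an activity; 'was stirring' entails that some stirring happened, so 'stirred' holds.

(d)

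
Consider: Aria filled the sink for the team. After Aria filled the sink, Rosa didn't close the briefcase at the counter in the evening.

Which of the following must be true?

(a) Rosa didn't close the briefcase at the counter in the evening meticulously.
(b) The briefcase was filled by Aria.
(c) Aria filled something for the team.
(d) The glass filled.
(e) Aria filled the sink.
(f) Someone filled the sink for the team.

(a), (c), (e), (f)

(a) Entailed — under negation, adding a further restriction is entailed: if no such closing event occurred, none occurred meticulously either.
(b) Not entailed — Aria filled the sink, not the briefcase; the briefcase belongs to the closing event.
(c) Entailed — the original entails any weakening of itself; this just generalizes the patient.
(d) Not entailed — the sink is what filled, not the glass.
(e) Entailed — the original entails any weakening of itself; this just drops 'for the team'.
(f) Entailed — every conjunct here is already in the original filling event.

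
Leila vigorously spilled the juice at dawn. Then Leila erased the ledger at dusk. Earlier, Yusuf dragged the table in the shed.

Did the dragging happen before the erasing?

The narrative orders the dragging before the erasing.

yes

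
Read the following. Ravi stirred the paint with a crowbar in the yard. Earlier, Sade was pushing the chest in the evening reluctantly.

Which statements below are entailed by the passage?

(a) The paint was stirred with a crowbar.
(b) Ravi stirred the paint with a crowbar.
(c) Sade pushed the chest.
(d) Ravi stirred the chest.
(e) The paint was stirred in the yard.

(a) Entailed — this follows by dropping conjuncts from the stirring event's description.
(b) Entailed — dropping 'in the yard' leaves a sub-description the original still satisfies.
(c) Entailed — 'push' is an activity; 'was pushing' entails that some pushing happened, so 'pushed' holds.
(d) Not entailed — Ravi stirred the paint, not the chest; the chest belongs to the pushing event.
(e) Entailed — the original entails any weakening of itself; this just drops 'with a crowbar' and generalizes the agent.

(a), (b), (c), (e)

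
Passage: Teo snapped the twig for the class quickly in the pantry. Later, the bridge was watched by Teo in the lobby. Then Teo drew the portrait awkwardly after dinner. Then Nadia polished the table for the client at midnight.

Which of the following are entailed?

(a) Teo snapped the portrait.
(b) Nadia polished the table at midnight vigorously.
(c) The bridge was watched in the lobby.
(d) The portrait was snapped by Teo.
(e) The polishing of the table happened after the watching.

(c), (e)

(a) Not entailed — Teo snapped the twig, not the portrait; the portrait belongs to the drawing event.
(b) Not entailed — 'vigorously' adds information not in the original event.
(c) Entailed — generalizing the agent leaves a sub-description the original still satisfies.
(d) Not entailed — Teo snapped the twig, not the portrait; the portrait belongs to the drawing event.
(e) Entailed — the narrative places the watching before the polishing.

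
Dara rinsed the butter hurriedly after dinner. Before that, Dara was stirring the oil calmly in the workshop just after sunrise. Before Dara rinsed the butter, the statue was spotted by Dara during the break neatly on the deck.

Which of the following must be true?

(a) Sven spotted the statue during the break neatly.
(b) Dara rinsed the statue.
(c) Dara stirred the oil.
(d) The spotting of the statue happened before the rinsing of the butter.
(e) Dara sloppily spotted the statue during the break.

(a) Not entailed — the passage has Dara spotting the statue, not Sven.
(b) Not entailed — Dara rinsed the butter, not the statue; the statue belongs to the spotting event.
(c) Entailed — 'stir' is an activity; 'was stirring' entails that some stirring happened, so 'stirred' holds.
(d) Entailed — the narrative places the spotting before the rinsing.
(e) Not entailed — 'sloppily' adds a manner not in (and inconsistent with) the original.

(c), (d)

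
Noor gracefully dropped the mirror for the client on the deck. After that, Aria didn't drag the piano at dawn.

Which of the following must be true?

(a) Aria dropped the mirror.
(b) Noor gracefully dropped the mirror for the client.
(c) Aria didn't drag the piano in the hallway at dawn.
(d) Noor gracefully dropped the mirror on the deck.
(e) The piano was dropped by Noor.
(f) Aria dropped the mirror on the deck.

(a) Not entailed — the passage has Noor dropping the mirror, not Aria.
(b) Entailed — dropping 'on the deck' leaves a sub-description the original still satisfies.
(c) Entailed — under negation, adding a further restriction is entailed: if no such dragging event occurred, none occurred in the hallway either.
(d) Entailed — dropping 'for the client' leaves a sub-description the original still satisfies.
(e) Not entailed — Noor dropped the mirror, not the piano; the piano belongs to the dragging event.
(f) Not entailed — the passage has Noor dropping the mirror, not Aria.

(b), (c), (d)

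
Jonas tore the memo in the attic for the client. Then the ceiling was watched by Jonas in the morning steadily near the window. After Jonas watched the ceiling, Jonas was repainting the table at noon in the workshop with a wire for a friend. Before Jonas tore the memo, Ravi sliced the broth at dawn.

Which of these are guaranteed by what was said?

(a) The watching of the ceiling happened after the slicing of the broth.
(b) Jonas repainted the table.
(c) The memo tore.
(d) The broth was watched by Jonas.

(a) Entailed — the narrative places the slicing before the watching.
(b) Not entailed — 'was repainting' is progressive on an accomplishment; it does not entail the completed 'repainted'.
(c) Entailed — 'Jonas tore the memo' is causative; it entails the inchoative 'the memo tore'.
(d) Not entailed — Jonas watched the ceiling, not the broth; the broth belongs to the slicing event.

(a), (c)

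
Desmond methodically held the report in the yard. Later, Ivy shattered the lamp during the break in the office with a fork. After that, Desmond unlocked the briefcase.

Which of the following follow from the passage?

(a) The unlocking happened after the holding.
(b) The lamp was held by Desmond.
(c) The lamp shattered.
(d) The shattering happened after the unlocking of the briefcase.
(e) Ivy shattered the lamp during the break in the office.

(a), (c), (e)

(a) Entailed — the narrative places the holding before the unlocking.
(b) Not entailed — Desmond held the report, not the lamp; the lamp belongs to the shattering event.
(c) Entailed — 'Ivy shattered the lamp' is causative; it entails the inchoative 'the lamp shattered'.
(d) Not entailed — the narrative places the shattering before the unlocking, not after.
(e) Entailed — the original entails any weakening of itself; this just drops 'with a fork'.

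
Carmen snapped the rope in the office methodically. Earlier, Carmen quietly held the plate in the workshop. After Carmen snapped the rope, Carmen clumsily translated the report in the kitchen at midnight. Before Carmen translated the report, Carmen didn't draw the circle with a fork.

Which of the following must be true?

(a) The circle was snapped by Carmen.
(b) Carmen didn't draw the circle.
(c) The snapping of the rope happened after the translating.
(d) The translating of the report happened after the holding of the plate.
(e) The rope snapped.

(d), (e)

(a) Not entailed — Carmen snapped the rope, not the circle; the circle belongs to the drawing event.
(b) Not entailed — dropping 'with a fork' under negation is not valid — the original leaves open that Carmen drew the circle some other way.
(c) Not entailed — the narrative places the snapping before the translating, not after.
(d) Entailed — the narrative places the holding before the translating.
(e) Entailed — 'Carmen snapped the rope' is causative; it entails the inchoative 'the rope snapped'.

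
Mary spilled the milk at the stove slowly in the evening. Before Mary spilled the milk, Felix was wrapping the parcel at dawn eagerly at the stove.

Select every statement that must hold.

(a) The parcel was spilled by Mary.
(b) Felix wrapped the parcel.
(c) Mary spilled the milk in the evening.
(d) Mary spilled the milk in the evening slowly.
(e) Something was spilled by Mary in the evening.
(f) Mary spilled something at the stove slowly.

(c), (d), (e), (f)

(a) Not entailed — Mary spilled the milk, not the parcel; the parcel belongs to the wrapping event.
(b) Not entailed — 'was wrapping' is progressive on an accomplishment; it does not entail the completed 'wrapped'.
(c) Entailed — this follows by dropping conjuncts from the spilling event's description.
(d) Entailed — dropping 'at the stove' leaves a sub-description the original still satisfies.
(e) Entailed — this follows by dropping conjuncts from the spilling event's description.
(f) Entailed — dropping 'in the evening' and generalizing the patient leaves a sub-description the original still satisfies.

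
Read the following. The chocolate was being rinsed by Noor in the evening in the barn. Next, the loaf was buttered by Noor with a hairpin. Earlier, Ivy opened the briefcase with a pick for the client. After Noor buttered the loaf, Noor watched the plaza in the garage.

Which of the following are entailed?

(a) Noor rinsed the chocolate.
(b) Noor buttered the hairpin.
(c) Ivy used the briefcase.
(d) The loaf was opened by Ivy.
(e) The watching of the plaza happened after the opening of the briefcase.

(a) Entailed — 'rinse' is an activity; 'was rinsing' entails that some rinsing happened, so 'rinsed' holds.
(b) Not entailed — the hairpin is the instrument, not what was buttered.
(c) Not entailed — the briefcase is the patient, not an instrument — Ivy used a pick.
(d) Not entailed — Ivy opened the briefcase, not the loaf; the loaf belongs to the buttering event.
(e) Entailed — the narrative places the opening before the watching.

(a), (e)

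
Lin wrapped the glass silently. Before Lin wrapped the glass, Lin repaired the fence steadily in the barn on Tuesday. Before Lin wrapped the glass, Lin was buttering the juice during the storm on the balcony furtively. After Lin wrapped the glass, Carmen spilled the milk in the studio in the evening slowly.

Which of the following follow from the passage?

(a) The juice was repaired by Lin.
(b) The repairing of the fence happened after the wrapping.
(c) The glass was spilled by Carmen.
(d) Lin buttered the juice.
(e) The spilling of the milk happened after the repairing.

(e)

(a) Not entailed — Lin repaired the fence, not the juice; the juice belongs to the buttering event.
(b) Not entailed — the narrative places the repairing before the wrapping, not after.
(c) Not entailed — Carmen spilled the milk, not the glass; the glass belongs to the wrapping event.
(d) Not entailed — 'was buttering' is progressive on an accomplishment; it does not entail the completed 'buttered'.
(e) Entailed — the narrative places the repairing before the spilling.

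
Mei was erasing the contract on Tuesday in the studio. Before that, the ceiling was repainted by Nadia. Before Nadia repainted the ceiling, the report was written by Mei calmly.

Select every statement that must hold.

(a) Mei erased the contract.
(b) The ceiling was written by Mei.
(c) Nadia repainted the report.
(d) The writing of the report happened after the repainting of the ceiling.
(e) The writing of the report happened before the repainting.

(e)

(a) Not entailed — 'was erasing' is progressive on an accomplishment; it does not entail the completed 'erased'.
(b) Not entailed — Mei wrote the report, not the ceiling; the ceiling belongs to the repainting event.
(c) Not entailed — Nadia repainted the ceiling, not the report; the report belongs to the writing event.
(d) Not entailed — the narrative places the writing before the repainting, not after.
(e) Entailed — the narrative places the writing before the repainting.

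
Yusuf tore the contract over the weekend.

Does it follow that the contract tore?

yes

'Yusuf tore the contract' is the causative; it entails the inchoative 'the contract tore'.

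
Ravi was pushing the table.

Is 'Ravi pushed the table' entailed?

yes

'push' is atelic; if Ravi was pushing the table, then Ravi pushed the table (for some time).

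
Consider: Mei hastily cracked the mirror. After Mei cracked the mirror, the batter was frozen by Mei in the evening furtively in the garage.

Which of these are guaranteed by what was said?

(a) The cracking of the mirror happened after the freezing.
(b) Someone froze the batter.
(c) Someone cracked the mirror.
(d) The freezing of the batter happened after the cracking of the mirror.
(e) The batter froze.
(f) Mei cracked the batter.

(a) Not entailed — the narrative places the cracking before the freezing, not after.
(b) Entailed — dropping 'in the garage', 'furtively', 'in the evening' and generalizing the agent leaves a sub-description the original still satisfies.
(c) Entailed — dropping 'hastily' and generalizing the agent leaves a sub-description the original still satisfies.
(d) Entailed — the narrative places the cracking before the freezing.
(e) Entailed — 'Mei froze the batter' is causative; it entails the inchoative 'the batter froze'.
(f) Not entailed — Mei cracked the mirror, not the batter; the batter belongs to the freezing event.

(b), (c), (d), (e)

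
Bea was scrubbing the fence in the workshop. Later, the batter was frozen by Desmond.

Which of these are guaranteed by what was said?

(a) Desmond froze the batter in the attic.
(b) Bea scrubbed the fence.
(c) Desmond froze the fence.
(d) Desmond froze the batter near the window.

(a) Not entailed — 'in the attic' adds information not in the original event.
(b) Entailed — 'scrub' is an activity; 'was scrubbing' entails that some scrubbing happened, so 'scrubbed' holds.
(c) Not entailed — Desmond froze the batter, not the fence; the fence belongs to the scrubbing event.
(d) Not entailed — 'near the window' adds information not in the original event.

(b)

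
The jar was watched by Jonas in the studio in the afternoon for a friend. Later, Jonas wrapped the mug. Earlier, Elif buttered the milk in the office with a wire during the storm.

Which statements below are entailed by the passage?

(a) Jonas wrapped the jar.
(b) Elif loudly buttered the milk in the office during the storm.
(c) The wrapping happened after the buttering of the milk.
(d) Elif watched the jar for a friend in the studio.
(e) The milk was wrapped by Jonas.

(c)

(a) Not entailed — Jonas wrapped the mug, not the jar; the jar belongs to the watching event.
(b) Not entailed — 'loudly' adds information not in the original event.
(c) Entailed — the narrative places the buttering before the wrapping.
(d) Not entailed — the passage has Jonas watching the jar, not Elif.
(e) Not entailed — Jonas wrapped the mug, not the milk; the milk belongs to the buttering event.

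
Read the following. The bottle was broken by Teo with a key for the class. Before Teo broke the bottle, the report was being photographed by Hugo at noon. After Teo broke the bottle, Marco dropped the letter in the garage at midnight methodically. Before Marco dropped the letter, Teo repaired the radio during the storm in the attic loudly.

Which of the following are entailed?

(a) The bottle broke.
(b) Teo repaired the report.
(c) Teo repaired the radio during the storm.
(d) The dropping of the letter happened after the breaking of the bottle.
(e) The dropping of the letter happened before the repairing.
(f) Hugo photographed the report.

(a), (c), (d)

(a) Entailed — 'Teo broke the bottle' is causative; it entails the inchoative 'the bottle broke'.
(b) Not entailed — Teo repaired the radio, not the report; the report belongs to the photographing event.
(c) Entailed — the original entails any weakening of itself; this just drops 'loudly', 'in the attic'.
(d) Entailed — the narrative places the breaking before the dropping.
(e) Not entailed — the narrative places the repairing before the dropping, not after.
(f) Not entailed — 'was photographing' is progressive on an accomplishment; it does not entail the completed 'photographed'.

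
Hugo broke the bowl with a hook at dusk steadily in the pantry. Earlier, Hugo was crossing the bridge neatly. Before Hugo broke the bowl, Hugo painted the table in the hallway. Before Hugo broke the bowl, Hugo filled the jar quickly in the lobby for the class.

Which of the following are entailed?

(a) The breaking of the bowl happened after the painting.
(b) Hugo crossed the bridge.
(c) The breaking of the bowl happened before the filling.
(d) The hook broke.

(a) Entailed — the narrative places the painting before the breaking.
(b) Not entailed — 'was crossing' is progressive on an accomplishment; it does not entail the completed 'crossed'.
(c) Not entailed — the narrative places the filling before the breaking, not after.
(d) Not entailed — the bowl is what broke, not the hook.

(a)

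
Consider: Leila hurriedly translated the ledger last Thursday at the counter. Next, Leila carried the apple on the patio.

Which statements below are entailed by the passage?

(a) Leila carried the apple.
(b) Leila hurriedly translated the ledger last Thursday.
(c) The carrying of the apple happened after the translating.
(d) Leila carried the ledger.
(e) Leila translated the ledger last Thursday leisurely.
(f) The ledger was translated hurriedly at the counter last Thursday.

(a), (b), (c), (f)

(a) Entailed — the original entails any weakening of itself; this just drops 'on the patio'.
(b) Entailed — every conjunct here is already in the original translating event.
(c) Entailed — the narrative places the translating before the carrying.
(d) Not entailed — Leila carried the apple, not the ledger; the ledger belongs to the translating event.
(e) Not entailed — 'leisurely' adds a manner not in (and inconsistent with) the original.
(f) Entailed — this follows by dropping conjuncts from the translating event's description.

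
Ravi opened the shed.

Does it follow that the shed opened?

'Ravi opened the shed' is the causative; it entails the inchoative 'the shed opened'.

yes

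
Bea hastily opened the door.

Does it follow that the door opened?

yes

'Bea opened the door' is the causative; it entails the inchoative 'the door opened'.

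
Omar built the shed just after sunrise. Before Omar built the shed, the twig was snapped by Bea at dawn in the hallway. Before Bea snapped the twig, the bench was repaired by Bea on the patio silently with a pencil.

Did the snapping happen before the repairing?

no

The narrative orders the repairing before the snapping.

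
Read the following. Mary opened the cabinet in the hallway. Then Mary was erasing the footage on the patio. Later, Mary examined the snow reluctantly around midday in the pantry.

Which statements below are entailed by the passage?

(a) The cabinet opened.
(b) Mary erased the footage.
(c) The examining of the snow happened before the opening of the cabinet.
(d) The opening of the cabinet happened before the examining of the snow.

(a) Entailed — 'Mary opened the cabinet' is causative; it entails the inchoative 'the cabinet opened'.
(b) Not entailed — 'was erasing' is progressive on an accomplishment; it does not entail the completed 'erased'.
(c) Not entailed — the narrative places the opening before the examining, not after.
(d) Entailed — the narrative places the opening before the examining.

(a), (d)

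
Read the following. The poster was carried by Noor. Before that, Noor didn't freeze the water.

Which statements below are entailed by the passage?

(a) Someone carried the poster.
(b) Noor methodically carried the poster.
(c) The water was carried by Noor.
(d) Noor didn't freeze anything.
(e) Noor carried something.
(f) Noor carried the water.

(a) Entailed — this follows by dropping conjuncts from the carrying event's description.
(b) Not entailed — 'methodically' adds information not in the original event.
(c) Not entailed — Noor carried the poster, not the water; the water belongs to the freezing event.
(d) Not entailed — the original only denies this specific event; Noor may have frozen something else.
(e) Entailed — every conjunct here is already in the original carrying event.
(f) Not entailed — Noor carried the poster, not the water; the water belongs to the freezing event.

(a), (e)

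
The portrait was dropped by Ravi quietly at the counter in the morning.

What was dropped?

'the portrait' marks the patient of the dropping event.

the portrait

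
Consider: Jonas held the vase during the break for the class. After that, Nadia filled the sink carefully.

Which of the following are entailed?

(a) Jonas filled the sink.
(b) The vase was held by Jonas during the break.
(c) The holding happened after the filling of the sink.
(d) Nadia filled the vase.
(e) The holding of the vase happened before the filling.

(a) Not entailed — the passage has Nadia filling the sink, not Jonas.
(b) Entailed — the original entails any weakening of itself; this just drops 'for the class'.
(c) Not entailed — the narrative places the holding before the filling, not after.
(d) Not entailed — Nadia filled the sink, not the vase; the vase belongs to the holding event.
(e) Entailed — the narrative places the holding before the filling.

(b), (e)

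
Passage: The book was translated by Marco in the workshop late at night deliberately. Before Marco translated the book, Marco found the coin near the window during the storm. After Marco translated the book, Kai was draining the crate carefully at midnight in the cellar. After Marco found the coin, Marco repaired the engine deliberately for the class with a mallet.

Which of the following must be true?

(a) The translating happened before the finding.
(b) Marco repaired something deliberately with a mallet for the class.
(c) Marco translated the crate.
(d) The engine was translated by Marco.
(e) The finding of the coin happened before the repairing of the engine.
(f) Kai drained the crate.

(a) Not entailed — the narrative places the finding before the translating, not after.
(b) Entailed — every conjunct here is already in the original repairing event.
(c) Not entailed — Marco translated the book, not the crate; the crate belongs to the draining event.
(d) Not entailed — Marco translated the book, not the engine; the engine belongs to the repairing event.
(e) Entailed — the narrative places the finding before the repairing.
(f) Not entailed — 'was draining' is progressive on an accomplishment; it does not entail the completed 'drained'.

(b), (e)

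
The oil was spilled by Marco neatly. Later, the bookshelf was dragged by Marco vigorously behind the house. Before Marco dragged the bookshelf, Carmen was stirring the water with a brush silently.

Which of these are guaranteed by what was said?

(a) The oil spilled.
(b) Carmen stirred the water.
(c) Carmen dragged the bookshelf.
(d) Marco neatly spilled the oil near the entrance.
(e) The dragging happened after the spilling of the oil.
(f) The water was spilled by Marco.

(a) Entailed — 'Marco spilled the oil' is causative; it entails the inchoative 'the oil spilled'.
(b) Entailed — 'stir' is an activity; 'was stirring' entails that some stirring happened, so 'stirred' holds.
(c) Not entailed — the passage has Marco dragging the bookshelf, not Carmen.
(d) Not entailed — 'near the entrance' adds information not in the original event.
(e) Entailed — the narrative places the spilling before the dragging.
(f) Not entailed — Marco spilled the oil, not the water; the water belongs to the stirring event.

(a), (b), (e)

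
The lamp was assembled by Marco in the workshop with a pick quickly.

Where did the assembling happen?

in the workshop

'in the workshop' marks the location of the assembling event.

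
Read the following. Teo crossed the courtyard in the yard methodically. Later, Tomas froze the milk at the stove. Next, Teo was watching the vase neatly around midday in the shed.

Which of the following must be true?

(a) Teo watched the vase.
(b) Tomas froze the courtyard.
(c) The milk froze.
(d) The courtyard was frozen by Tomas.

(a) Entailed — 'watch' is an activity; 'was watching' entails that some watching happened, so 'watched' holds.
(b) Not entailed — Tomas froze the milk, not the courtyard; the courtyard belongs to the crossing event.
(c) Entailed — 'Tomas froze the milk' is causative; it entails the inchoative 'the milk froze'.
(d) Not entailed — Tomas froze the milk, not the courtyard; the courtyard belongs to the crossing event.

(a), (c)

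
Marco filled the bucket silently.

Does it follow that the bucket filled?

yes

'Marco filled the bucket' is the causative; it entails the inchoative 'the bucket filled'.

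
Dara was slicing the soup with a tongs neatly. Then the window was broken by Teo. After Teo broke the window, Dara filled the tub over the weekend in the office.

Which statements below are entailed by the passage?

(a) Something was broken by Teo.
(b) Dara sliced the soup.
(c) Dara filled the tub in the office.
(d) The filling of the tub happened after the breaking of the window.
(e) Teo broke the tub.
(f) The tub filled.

(a) Entailed — every conjunct here is already in the original breaking event.
(b) Not entailed — 'was slicing' is progressive on an accomplishment; it does not entail the completed 'sliced'.
(c) Entailed — the original entails any weakening of itself; this just drops 'over the weekend'.
(d) Entailed — the narrative places the breaking before the filling.
(e) Not entailed — Teo broke the window, not the tub; the tub belongs to the filling event.
(f) Entailed — 'Dara filled the tub' is causative; it entails the inchoative 'the tub filled'.

(a), (c), (d), (f)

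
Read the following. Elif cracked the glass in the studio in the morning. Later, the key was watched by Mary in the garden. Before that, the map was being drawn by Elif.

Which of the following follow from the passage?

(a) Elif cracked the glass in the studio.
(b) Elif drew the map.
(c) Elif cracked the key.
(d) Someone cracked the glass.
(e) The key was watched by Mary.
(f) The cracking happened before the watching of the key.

(a), (d), (e), (f)

(a) Entailed — the original entails any weakening of itself; this just drops 'in the morning'.
(b) Not entailed — 'was drawing' is progressive on an accomplishment; it does not entail the completed 'drew'.
(c) Not entailed — Elif cracked the glass, not the key; the key belongs to the watching event.
(d) Entailed — the original entails any weakening of itself; this just drops 'in the morning', 'in the studio' and generalizes the agent.
(e) Entailed — this follows by dropping conjuncts from the watching event's description.
(f) Entailed — the narrative places the cracking before the watching.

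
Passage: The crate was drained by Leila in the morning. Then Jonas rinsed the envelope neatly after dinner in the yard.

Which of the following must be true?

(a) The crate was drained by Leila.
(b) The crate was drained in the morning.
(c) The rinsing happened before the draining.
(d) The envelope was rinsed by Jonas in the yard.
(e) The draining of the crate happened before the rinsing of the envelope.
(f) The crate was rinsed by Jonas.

(a), (b), (d), (e)

(a) Entailed — dropping 'in the morning' leaves a sub-description the original still satisfies.
(b) Entailed — every conjunct here is already in the original draining event.
(c) Not entailed — the narrative places the draining before the rinsing, not after.
(d) Entailed — every conjunct here is already in the original rinsing event.
(e) Entailed — the narrative places the draining before the rinsing.
(f) Not entailed — Jonas rinsed the envelope, not the crate; the crate belongs to the draining event.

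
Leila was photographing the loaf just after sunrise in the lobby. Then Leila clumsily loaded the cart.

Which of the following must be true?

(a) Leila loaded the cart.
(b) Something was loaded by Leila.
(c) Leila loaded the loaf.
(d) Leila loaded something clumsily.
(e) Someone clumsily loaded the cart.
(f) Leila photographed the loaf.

(a), (b), (d), (e)

(a) Entailed — the original entails any weakening of itself; this just drops 'clumsily'.
(b) Entailed — this follows by dropping conjuncts from the loading event's description.
(c) Not entailed — Leila loaded the cart, not the loaf; the loaf belongs to the photographing event.
(d) Entailed — this follows by dropping conjuncts from the loading event's description.
(e) Entailed — the original entails any weakening of itself; this just generalizes the agent.
(f) Not entailed — 'was photographing' is progressive on an accomplishment; it does not entail the completed 'photographed'.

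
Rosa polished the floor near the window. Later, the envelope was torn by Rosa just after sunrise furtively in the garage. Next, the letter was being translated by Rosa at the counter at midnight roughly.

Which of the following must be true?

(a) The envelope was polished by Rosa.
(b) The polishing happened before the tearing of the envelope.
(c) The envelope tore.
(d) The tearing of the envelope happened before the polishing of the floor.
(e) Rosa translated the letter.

(a) Not entailed — Rosa polished the floor, not the envelope; the envelope belongs to the tearing event.
(b) Entailed — the narrative places the polishing before the tearing.
(c) Entailed — 'Rosa tore the envelope' is causative; it entails the inchoative 'the envelope tore'.
(d) Not entailed — the narrative places the polishing before the tearing, not after.
(e) Not entailed — 'was translating' is progressive on an accomplishment; it does not entail the completed 'translated'.

(b), (c)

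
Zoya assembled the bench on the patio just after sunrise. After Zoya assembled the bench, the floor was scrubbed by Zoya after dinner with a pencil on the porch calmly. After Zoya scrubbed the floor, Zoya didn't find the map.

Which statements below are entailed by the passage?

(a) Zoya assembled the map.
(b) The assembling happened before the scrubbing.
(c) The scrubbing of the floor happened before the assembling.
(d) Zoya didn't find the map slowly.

(a) Not entailed — Zoya assembled the bench, not the map; the map belongs to the finding event.
(b) Entailed — the narrative places the assembling before the scrubbing.
(c) Not entailed — the narrative places the assembling before the scrubbing, not after.
(d) Entailed — under negation, adding a further restriction is entailed: if no such finding event occurred, none occurred slowly either.

(b), (d)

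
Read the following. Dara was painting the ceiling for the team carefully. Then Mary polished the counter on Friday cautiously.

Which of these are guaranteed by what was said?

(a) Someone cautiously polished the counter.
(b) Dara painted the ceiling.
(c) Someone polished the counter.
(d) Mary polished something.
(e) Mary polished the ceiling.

(a) Entailed — this follows by dropping conjuncts from the polishing event's description.
(b) Not entailed — 'was painting' is progressive on an accomplishment; it does not entail the completed 'painted'.
(c) Entailed — dropping 'cautiously', 'on Friday' and generalizing the agent leaves a sub-description the original still satisfies.
(d) Entailed — the original entails any weakening of itself; this just drops 'cautiously', 'on Friday' and generalizes the patient.
(e) Not entailed — Mary polished the counter, not the ceiling; the ceiling belongs to the painting event.

(a), (c), (d)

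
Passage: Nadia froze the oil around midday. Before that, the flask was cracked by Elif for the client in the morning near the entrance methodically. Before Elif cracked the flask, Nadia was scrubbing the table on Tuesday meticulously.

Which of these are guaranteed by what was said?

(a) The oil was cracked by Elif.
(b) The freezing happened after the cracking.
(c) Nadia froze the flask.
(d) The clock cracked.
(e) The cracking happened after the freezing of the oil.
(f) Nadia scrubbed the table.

(b), (f)

(a) Not entailed — Elif cracked the flask, not the oil; the oil belongs to the freezing event.
(b) Entailed — the narrative places the cracking before the freezing.
(c) Not entailed — Nadia froze the oil, not the flask; the flask belongs to the cracking event.
(d) Not entailed — the flask is what cracked, not the clock.
(e) Not entailed — the narrative places the cracking before the freezing, not after.
(f) Entailed — 'scrub' is an activity; 'was scrubbing' entails that some scrubbing happened, so 'scrubbed' holds.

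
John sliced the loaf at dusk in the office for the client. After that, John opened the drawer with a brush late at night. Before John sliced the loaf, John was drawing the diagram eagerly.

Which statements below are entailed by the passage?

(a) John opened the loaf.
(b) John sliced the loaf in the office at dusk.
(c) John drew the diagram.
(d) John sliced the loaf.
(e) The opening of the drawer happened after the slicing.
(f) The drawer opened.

(a) Not entailed — John opened the drawer, not the loaf; the loaf belongs to the slicing event.
(b) Entailed — every conjunct here is already in the original slicing event.
(c) Not entailed — 'was drawing' is progressive on an accomplishment; it does not entail the completed 'drew'.
(d) Entailed — the original entails any weakening of itself; this just drops 'in the office', 'for the client', 'at dusk'.
(e) Entailed — the narrative places the slicing before the opening.
(f) Entailed — 'John opened the drawer' is causative; it entails the inchoative 'the drawer opened'.

(b), (d), (e), (f)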